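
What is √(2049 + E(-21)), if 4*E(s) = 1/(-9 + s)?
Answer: √7376370/60 ≈ 45.266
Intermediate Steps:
E(s) = 1/(4*(-9 + s))
√(2049 + E(-21)) = √(2049 + 1/(4*(-9 - 21))) = √(2049 + (¼)/(-30)) = √(2049 + (¼)*(-1/30)) = √(2049 - 1/120) = √(245879/120) = √7376370/60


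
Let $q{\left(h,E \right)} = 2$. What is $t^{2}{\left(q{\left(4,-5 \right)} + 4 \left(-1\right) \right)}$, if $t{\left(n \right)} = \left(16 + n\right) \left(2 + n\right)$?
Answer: $0$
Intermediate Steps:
$t{\left(n \right)} = \left(2 + n\right) \left(16 + n\right)$
$t^{2}{\left(q{\left(4,-5 \right)} + 4 \left(-1\right) \right)} = \left(32 + \left(2 + 4 \left(-1\right)\right)^{2} + 18 \left(2 + 4 \left(-1\right)\right)\right)^{2} = \left(32 + \left(2 - 4\right)^{2} + 18 \left(2 - 4\right)\right)^{2} = \left(32 + \left(-2\right)^{2} + 18 \left(-2\right)\right)^{2} = \left(32 + 4 - 36\right)^{2} = 0^{2} = 0$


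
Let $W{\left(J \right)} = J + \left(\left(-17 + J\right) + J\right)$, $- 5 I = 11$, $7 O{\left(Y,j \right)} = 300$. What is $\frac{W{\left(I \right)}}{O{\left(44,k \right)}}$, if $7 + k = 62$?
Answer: $- \frac{413}{750} \approx -0.55067$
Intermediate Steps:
$k = 55$ ($k = -7 + 62 = 55$)
$O{\left(Y,j \right)} = \frac{300}{7}$ ($O{\left(Y,j \right)} = \frac{1}{7} \cdot 300 = \frac{300}{7}$)
$I = - \frac{11}{5}$ ($I = \left(- \frac{1}{5}\right) 11 = - \frac{11}{5} \approx -2.2$)
$W{\left(J \right)} = -17 + 3 J$ ($W{\left(J \right)} = J + \left(-17 + 2 J\right) = -17 + 3 J$)
$\frac{W{\left(I \right)}}{O{\left(44,k \right)}} = \frac{-17 + 3 \left(- \frac{11}{5}\right)}{\frac{300}{7}} = \left(-17 - \frac{33}{5}\right) \frac{7}{300} = \left(- \frac{118}{5}\right) \frac{7}{300} = - \frac{413}{750}$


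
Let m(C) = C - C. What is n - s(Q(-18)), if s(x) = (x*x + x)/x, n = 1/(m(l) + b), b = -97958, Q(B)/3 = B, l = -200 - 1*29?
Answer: 5191773/97958 ≈ 53.000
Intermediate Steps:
l = -229 (l = -200 - 29 = -229)
Q(B) = 3*B
m(C) = 0
n = -1/97958 (n = 1/(0 - 97958) = 1/(-97958) = -1/97958 ≈ -1.0208e-5)
s(x) = (x + x**2)/x (s(x) = (x**2 + x)/x = (x + x**2)/x)
n - s(Q(-18)) = -1/97958 - (1 + 3*(-18)) = -1/97958 - (1 - 54) = -1/97958 - 1*(-53) = -1/97958 + 53 = 5191773/97958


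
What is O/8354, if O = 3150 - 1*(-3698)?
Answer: 3424/4177 ≈ 0.81973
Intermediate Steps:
O = 6848 (O = 3150 + 3698 = 6848)
O/8354 = 6848/8354 = 6848*(1/8354) = 3424/4177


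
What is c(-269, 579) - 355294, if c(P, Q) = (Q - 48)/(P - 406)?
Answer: -26647109/75 ≈ -3.5530e+5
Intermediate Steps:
c(P, Q) = (-48 + Q)/(-406 + P)
c(-269, 579) - 355294 = (-48 + 579)/(-406 - 269) - 355294 = 531/(-675) - 355294 = -1/675*531 - 355294 = -59/75 - 355294 = -26647109/75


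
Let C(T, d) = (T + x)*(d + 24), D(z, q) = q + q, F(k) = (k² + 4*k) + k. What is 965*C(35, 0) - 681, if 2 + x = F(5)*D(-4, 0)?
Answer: 763599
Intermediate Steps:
F(k) = k² + 5*k
D(z, q) = 2*q
x = -2 (x = -2 + (5*(5 + 5))*(2*0) = -2 + (5*10)*0 = -2 + 50*0 = -2 + 0 = -2)
C(T, d) = (-2 + T)*(24 + d) (C(T, d) = (T - 2)*(d + 24) = (-2 + T)*(24 + d))
965*C(35, 0) - 681 = 965*(-48 - 2*0 + 24*35 + 35*0) - 681 = 965*(-48 + 0 + 840 + 0) - 681 = 965*792 - 681 = 764280 - 681 = 763599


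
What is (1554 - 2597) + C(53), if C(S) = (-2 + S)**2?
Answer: 1558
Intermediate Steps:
(1554 - 2597) + C(53) = (1554 - 2597) + (-2 + 53)**2 = -1043 + 51**2 = -1043 + 2601 = 1558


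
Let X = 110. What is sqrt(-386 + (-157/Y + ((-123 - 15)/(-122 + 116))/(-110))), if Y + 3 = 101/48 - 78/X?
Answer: I*sqrt(62643383222970)/466070 ≈ 16.982*I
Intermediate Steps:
Y = -4237/2640 (Y = -3 + (101/48 - 78/110) = -3 + (101*(1/48) - 78*1/110) = -3 + (101/48 - 39/55) = -3 + 3683/2640 = -4237/2640 ≈ -1.6049)
sqrt(-386 + (-157/Y + ((-123 - 15)/(-122 + 116))/(-110))) = sqrt(-386 + (-157/(-4237/2640) + ((-123 - 15)/(-122 + 116))/(-110))) = sqrt(-386 + (-157*(-2640/4237) - 138/(-6)*(-1/110))) = sqrt(-386 + (414480/4237 - 138*(-1/6)*(-1/110))) = sqrt(-386 + (414480/4237 + 23*(-1/110))) = sqrt(-386 + (414480/4237 - 23/110)) = sqrt(-386 + 45495349/466070) = sqrt(-134407671/466070) = I*sqrt(62643383222970)/466070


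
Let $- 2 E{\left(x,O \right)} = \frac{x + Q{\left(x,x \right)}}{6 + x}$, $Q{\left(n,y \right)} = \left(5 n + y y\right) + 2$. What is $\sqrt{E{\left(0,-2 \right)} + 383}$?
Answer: $\frac{\sqrt{13782}}{6} \approx 19.566$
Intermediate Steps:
$Q{\left(n,y \right)} = 2 + y^{2} + 5 n$ ($Q{\left(n,y \right)} = \left(5 n + y^{2}\right) + 2 = \left(y^{2} + 5 n\right) + 2 = 2 + y^{2} + 5 n$)
$E{\left(x,O \right)} = - \frac{2 + x^{2} + 6 x}{2 \left(6 + x\right)}$ ($E{\left(x,O \right)} = - \frac{\left(x + \left(2 + x^{2} + 5 x\right)\right) \frac{1}{6 + x}}{2} = - \frac{\left(2 + x^{2} + 6 x\right) \frac{1}{6 + x}}{2} = - \frac{\frac{1}{6 + x} \left(2 + x^{2} + 6 x\right)}{2} = - \frac{2 + x^{2} + 6 x}{2 \left(6 + x\right)}$)
$\sqrt{E{\left(0,-2 \right)} + 383} = \sqrt{\frac{-2 - 0^{2} - 0}{2 \left(6 + 0\right)} + 383} = \sqrt{\frac{-2 - 0 + 0}{2 \cdot 6} + 383} = \sqrt{\frac{1}{2} \cdot \frac{1}{6} \left(-2 + 0 + 0\right) + 383} = \sqrt{\frac{1}{2} \cdot \frac{1}{6} \left(-2\right) + 383} = \sqrt{- \frac{1}{6} + 383} = \sqrt{\frac{2297}{6}} = \frac{\sqrt{13782}}{6}$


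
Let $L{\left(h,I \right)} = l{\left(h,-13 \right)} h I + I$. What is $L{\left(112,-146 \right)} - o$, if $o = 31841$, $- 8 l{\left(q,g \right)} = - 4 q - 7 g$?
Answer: $-761695$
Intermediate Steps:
$l{\left(q,g \right)} = \frac{q}{2} + \frac{7 g}{8}$ ($l{\left(q,g \right)} = - \frac{- 4 q - 7 g}{8} = - \frac{- 7 g - 4 q}{8} = \frac{q}{2} + \frac{7 g}{8}$)
$L{\left(h,I \right)} = I + I h \left(- \frac{91}{8} + \frac{h}{2}\right)$ ($L{\left(h,I \right)} = \left(\frac{h}{2} + \frac{7}{8} \left(-13\right)\right) h I + I = \left(\frac{h}{2} - \frac{91}{8}\right) h I + I = \left(- \frac{91}{8} + \frac{h}{2}\right) h I + I = h \left(- \frac{91}{8} + \frac{h}{2}\right) I + I = I h \left(- \frac{91}{8} + \frac{h}{2}\right) + I = I + I h \left(- \frac{91}{8} + \frac{h}{2}\right)$)
$L{\left(112,-146 \right)} - o = \frac{1}{8} \left(-146\right) \left(8 + 112 \left(-91 + 4 \cdot 112\right)\right) - 31841 = \frac{1}{8} \left(-146\right) \left(8 + 112 \left(-91 + 448\right)\right) - 31841 = \frac{1}{8} \left(-146\right) \left(8 + 112 \cdot 357\right) - 31841 = \frac{1}{8} \left(-146\right) \left(8 + 39984\right) - 31841 = \frac{1}{8} \left(-146\right) 39992 - 31841 = -729854 - 31841 = -761695$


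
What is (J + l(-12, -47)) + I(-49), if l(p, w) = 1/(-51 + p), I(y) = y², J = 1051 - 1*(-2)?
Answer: 217601/63 ≈ 3454.0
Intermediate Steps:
J = 1053 (J = 1051 + 2 = 1053)
(J + l(-12, -47)) + I(-49) = (1053 + 1/(-51 - 12)) + (-49)² = (1053 + 1/(-63)) + 2401 = (1053 - 1/63) + 2401 = 66338/63 + 2401 = 217601/63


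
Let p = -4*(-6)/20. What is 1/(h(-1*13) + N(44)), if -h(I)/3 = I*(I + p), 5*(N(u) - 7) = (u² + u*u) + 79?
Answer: 1/337 ≈ 0.0029674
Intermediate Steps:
p = 6/5 (p = 24*(1/20) = 6/5 ≈ 1.2000)
N(u) = 114/5 + 2*u²/5 (N(u) = 7 + ((u² + u*u) + 79)/5 = 7 + ((u² + u²) + 79)/5 = 7 + (2*u² + 79)/5 = 7 + (79 + 2*u²)/5 = 7 + (79/5 + 2*u²/5) = 114/5 + 2*u²/5)
h(I) = -3*I*(6/5 + I) (h(I) = -3*I*(I + 6/5) = -3*I*(6/5 + I))
1/(h(-1*13) + N(44)) = 1/(-3*(-1*13)*(6 + 5*(-1*13))/5 + (114/5 + (⅖)*44²)) = 1/(-⅗*(-13)*(6 + 5*(-13)) + (114/5 + (⅖)*1936)) = 1/(-⅗*(-13)*(6 - 65) + (114/5 + 3872/5)) = 1/(-⅗*(-13)*(-59) + 3986/5) = 1/(-2301/5 + 3986/5) = 1/337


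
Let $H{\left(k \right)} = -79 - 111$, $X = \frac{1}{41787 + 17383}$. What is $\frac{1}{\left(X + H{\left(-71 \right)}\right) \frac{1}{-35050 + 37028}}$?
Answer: $- \frac{117038260}{11242299} \approx -10.411$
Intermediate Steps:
$X = \frac{1}{59170} \approx 1.69 \cdot 10^{-5}$
$H{\left(k \right)} = -190$
$\frac{1}{\left(X + H{\left(-71 \right)}\right) \frac{1}{-35050 + 37028}} = \frac{1}{\left(\frac{1}{59170} - 190\right) \frac{1}{-35050 + 37028}} = \frac{1}{\left(- \frac{11242299}{59170}\right) \frac{1}{1978}} = \frac{1}{- \frac{11242299}{117038260}} = - \frac{117038260}{11242299}$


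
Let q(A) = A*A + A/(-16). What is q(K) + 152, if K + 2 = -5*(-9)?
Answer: 31973/16 ≈ 1998.3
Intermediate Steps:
K = 43 (K = -2 - 5*(-9) = -2 + 45 = 43)
q(A) = A² - A/16 (q(A) = A² + A*(-1/16) = A² - A/16)
q(K) + 152 = 43*(-1/16 + 43) + 152 = 43*(687/16) + 152 = 29541/16 + 152 = 31973/16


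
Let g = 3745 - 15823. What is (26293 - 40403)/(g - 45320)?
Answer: 7055/28699 ≈ 0.24583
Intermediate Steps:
g = -12078
(26293 - 40403)/(g - 45320) = (26293 - 40403)/(-12078 - 45320) = -14110/(-57398) = -14110*(-1/57398) = 7055/28699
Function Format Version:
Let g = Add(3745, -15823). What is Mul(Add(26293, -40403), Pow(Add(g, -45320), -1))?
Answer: Rational(7055, 28699) ≈ 0.24583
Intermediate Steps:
g = -12078
Mul(Add(26293, -40403), Pow(Add(g, -45320), -1)) = Mul(Add(26293, -40403), Pow(Add(-12078, -45320), -1)) = Mul(-14110, Pow(-57398, -1)) = Mul(-14110, Rational(-1, 57398)) = Rational(7055, 28699)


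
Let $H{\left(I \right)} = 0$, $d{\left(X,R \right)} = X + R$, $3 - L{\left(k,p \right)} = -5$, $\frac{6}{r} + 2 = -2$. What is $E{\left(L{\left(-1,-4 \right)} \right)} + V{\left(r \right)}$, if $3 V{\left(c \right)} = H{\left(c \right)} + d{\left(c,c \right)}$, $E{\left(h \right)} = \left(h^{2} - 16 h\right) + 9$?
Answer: $-56$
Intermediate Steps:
$r = - \frac{3}{2}$ ($r = \frac{6}{-2 - 2} = \frac{6}{-4} = 6 \left(- \frac{1}{4}\right) = - \frac{3}{2} \approx -1.5$)
$L{\left(k,p \right)} = 8$ ($L{\left(k,p \right)} = 3 - -5 = 3 + 5 = 8$)
$d{\left(X,R \right)} = R + X$
$E{\left(h \right)} = 9 + h^{2} - 16 h$
$V{\left(c \right)} = \frac{2 c}{3}$ ($V{\left(c \right)} = \frac{0 + \left(c + c\right)}{3} = \frac{0 + 2 c}{3} = \frac{2 c}{3}$)
$E{\left(L{\left(-1,-4 \right)} \right)} + V{\left(r \right)} = \left(9 + 8^{2} - 128\right) + \frac{2}{3} \left(- \frac{3}{2}\right) = \left(9 + 64 - 128\right) - 1 = -55 - 1 = -56$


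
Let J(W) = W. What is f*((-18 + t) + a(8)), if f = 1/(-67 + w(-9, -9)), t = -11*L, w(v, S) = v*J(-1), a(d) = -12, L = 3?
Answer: 63/58 ≈ 1.0862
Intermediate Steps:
w(v, S) = -v (w(v, S) = v*(-1) = -v)
t = -33 (t = -11*3 = -33)
f = -1/58 (f = 1/(-67 - 1*(-9)) = 1/(-67 + 9) = 1/(-58) = -1/58 ≈ -0.017241)
f*((-18 + t) + a(8)) = -((-18 - 33) - 12)/58 = -(-51 - 12)/58 = -1/58*(-63) = 63/58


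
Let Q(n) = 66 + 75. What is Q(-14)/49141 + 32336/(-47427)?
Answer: -1582336169/2330610207 ≈ -0.67894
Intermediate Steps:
Q(n) = 141
Q(-14)/49141 + 32336/(-47427) = 141/49141 + 32336/(-47427) = 141*(1/49141) + 32336*(-1/47427) = 141/49141 - 32336/47427 = -1582336169/2330610207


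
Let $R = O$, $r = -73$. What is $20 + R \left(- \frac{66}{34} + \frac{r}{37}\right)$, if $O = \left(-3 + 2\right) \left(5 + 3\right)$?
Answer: $\frac{32276}{629} \approx 51.313$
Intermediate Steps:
$O = -8$ ($O = \left(-1\right) 8 = -8$)
$R = -8$
$20 + R \left(- \frac{66}{34} + \frac{r}{37}\right) = 20 - 8 \left(- \frac{66}{34} - \frac{73}{37}\right) = 20 - 8 \left(\left(-66\right) \frac{1}{34} - \frac{73}{37}\right) = 20 - 8 \left(- \frac{33}{17} - \frac{73}{37}\right) = 20 - - \frac{19696}{629} = 20 + \frac{19696}{629} = \frac{32276}{629}$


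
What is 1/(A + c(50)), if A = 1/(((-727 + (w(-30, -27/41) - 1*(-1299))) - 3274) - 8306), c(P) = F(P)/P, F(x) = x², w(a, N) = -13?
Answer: 11021/551049 ≈ 0.020000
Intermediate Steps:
c(P) = P (c(P) = P²/P = P)
A = -1/11021 (A = 1/(((-727 + (-13 - 1*(-1299))) - 3274) - 8306) = 1/(((-727 + (-13 + 1299)) - 3274) - 8306) = 1/(((-727 + 1286) - 3274) - 8306) = 1/((559 - 3274) - 8306) = 1/(-2715 - 8306) = 1/(-11021) = -1/11021 ≈ -9.0736e-5)
1/(A + c(50)) = 1/(-1/11021 + 50) = 1/(551049/11021) = 11021/551049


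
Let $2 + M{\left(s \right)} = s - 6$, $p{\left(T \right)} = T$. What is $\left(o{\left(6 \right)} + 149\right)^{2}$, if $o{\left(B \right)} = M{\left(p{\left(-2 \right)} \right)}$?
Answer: $19321$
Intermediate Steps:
$M{\left(s \right)} = -8 + s$ ($M{\left(s \right)} = -2 + \left(s - 6\right) = -2 + \left(-6 + s\right) = -8 + s$)
$o{\left(B \right)} = -10$ ($o{\left(B \right)} = -8 - 2 = -10$)
$\left(o{\left(6 \right)} + 149\right)^{2} = \left(-10 + 149\right)^{2} = 139^{2} = 19321$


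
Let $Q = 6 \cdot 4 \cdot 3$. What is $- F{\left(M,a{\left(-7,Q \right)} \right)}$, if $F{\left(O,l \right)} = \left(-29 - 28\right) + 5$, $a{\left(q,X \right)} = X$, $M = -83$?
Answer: $52$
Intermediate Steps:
$Q = 72$ ($Q = 24 \cdot 3 = 72$)
$F{\left(O,l \right)} = -52$ ($F{\left(O,l \right)} = -57 + 5 = -52$)
$- F{\left(M,a{\left(-7,Q \right)} \right)} = \left(-1\right) \left(-52\right) = 52$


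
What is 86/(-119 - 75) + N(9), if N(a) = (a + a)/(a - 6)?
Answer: 539/97 ≈ 5.5567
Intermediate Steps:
N(a) = 2*a/(-6 + a) (N(a) = (2*a)/(-6 + a) = 2*a/(-6 + a))
86/(-119 - 75) + N(9) = 86/(-119 - 75) + 2*9/(-6 + 9) = 86/(-194) + 2*9/3 = -1/194*86 + 2*9*(⅓) = -43/97 + 6 = 539/97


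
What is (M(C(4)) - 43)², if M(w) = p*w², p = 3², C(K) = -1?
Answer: 1156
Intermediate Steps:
p = 9
M(w) = 9*w²
(M(C(4)) - 43)² = (9*(-1)² - 43)² = (9*1 - 43)² = (9 - 43)² = (-34)² = 1156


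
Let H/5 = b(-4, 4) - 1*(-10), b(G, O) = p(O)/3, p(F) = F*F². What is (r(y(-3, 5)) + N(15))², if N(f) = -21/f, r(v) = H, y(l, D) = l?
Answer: 5424241/225 ≈ 24108.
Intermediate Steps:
p(F) = F³
b(G, O) = O³/3
H = 470/3 (H = 5*((⅓)*4³ - 1*(-10)) = 5*((⅓)*64 + 10) = 5*(64/3 + 10) = 5*(94/3) = 470/3 ≈ 156.67)
r(v) = 470/3
(r(y(-3, 5)) + N(15))² = (470/3 - 21/15)² = (470/3 - 21*1/15)² = (470/3 - 7/5)² = (2329/15)² = 5424241/225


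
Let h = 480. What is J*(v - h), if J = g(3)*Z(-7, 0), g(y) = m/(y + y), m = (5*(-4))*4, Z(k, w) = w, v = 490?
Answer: 0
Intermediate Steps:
m = -80 (m = -20*4 = -80)
g(y) = -40/y (g(y) = -80/(y + y) = -80*1/(2*y) = -40/y)
J = 0 (J = -40/3*0 = 0)
J*(v - h) = 0*(490 - 1*480) = 0*(490 - 480) = 0*10 = 0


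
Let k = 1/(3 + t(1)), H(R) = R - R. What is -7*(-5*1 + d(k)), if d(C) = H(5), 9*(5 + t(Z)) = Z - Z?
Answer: 35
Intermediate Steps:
t(Z) = -5 (t(Z) = -5 + (Z - Z)/9 = -5 + (⅑)*0 = -5 + 0 = -5)
H(R) = 0
k = -½ (k = 1/(3 - 5) = 1/(-2) = -½ ≈ -0.50000)
d(C) = 0
-7*(-5*1 + d(k)) = -7*(-5*1 + 0) = -7*(-5 + 0) = -7*(-5) = 35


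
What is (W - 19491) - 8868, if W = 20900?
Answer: -7459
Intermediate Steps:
(W - 19491) - 8868 = (20900 - 19491) - 8868 = 1409 - 8868 = -7459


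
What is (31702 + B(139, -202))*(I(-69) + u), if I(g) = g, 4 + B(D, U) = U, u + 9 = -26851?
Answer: -848155784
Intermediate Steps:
u = -26860 (u = -9 - 26851 = -26860)
B(D, U) = -4 + U
(31702 + B(139, -202))*(I(-69) + u) = (31702 + (-4 - 202))*(-69 - 26860) = (31702 - 206)*(-26929) = 31496*(-26929) = -848155784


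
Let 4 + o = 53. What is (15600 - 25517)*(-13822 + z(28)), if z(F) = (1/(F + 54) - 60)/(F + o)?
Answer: 865526276759/6314 ≈ 1.3708e+8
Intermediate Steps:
o = 49 (o = -4 + 53 = 49)
z(F) = (-60 + 1/(54 + F))/(49 + F) (z(F) = (1/(F + 54) - 60)/(F + 49) = (1/(54 + F) - 60)/(49 + F) = (-60 + 1/(54 + F))/(49 + F))
(15600 - 25517)*(-13822 + z(28)) = (15600 - 25517)*(-13822 + (-3239 - 60*28)/(2646 + 28² + 103*28)) = -9917*(-13822 + (-3239 - 1680)/(2646 + 784 + 2884)) = -9917*(-13822 - 4919/6314) = -9917*(-87277027/6314) = 865526276759/6314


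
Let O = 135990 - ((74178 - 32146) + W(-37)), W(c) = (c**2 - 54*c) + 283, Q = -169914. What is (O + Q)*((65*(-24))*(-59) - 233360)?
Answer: 11249919920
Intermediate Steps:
W(c) = 283 + c**2 - 54*c
O = 90308 (O = 135990 - ((74178 - 32146) + (283 + (-37)**2 - 54*(-37))) = 135990 - (42032 + (283 + 1369 + 1998)) = 135990 - (42032 + 3650) = 135990 - 1*45682 = 135990 - 45682 = 90308)
(O + Q)*((65*(-24))*(-59) - 233360) = (90308 - 169914)*((65*(-24))*(-59) - 233360) = -79606*(-1560*(-59) - 233360) = -79606*(92040 - 233360) = -79606*(-141320) = 11249919920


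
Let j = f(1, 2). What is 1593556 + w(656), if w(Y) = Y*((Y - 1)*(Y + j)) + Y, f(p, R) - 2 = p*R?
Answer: 285183012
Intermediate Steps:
f(p, R) = 2 + R*p (f(p, R) = 2 + p*R = 2 + R*p)
j = 4 (j = 2 + 2*1 = 2 + 2 = 4)
w(Y) = Y + Y*(-1 + Y)*(4 + Y) (w(Y) = Y*((Y - 1)*(Y + 4)) + Y = Y*((-1 + Y)*(4 + Y)) + Y = Y*(-1 + Y)*(4 + Y) + Y = Y + Y*(-1 + Y)*(4 + Y))
1593556 + w(656) = 1593556 + 656*(-3 + 656**2 + 3*656) = 1593556 + 656*(-3 + 430336 + 1968) = 1593556 + 656*432301 = 1593556 + 283589456 = 285183012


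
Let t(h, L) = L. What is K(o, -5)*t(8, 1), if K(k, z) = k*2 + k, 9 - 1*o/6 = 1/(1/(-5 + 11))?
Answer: 54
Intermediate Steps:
o = 18 (o = 54 - 6/(1/(-5 + 11)) = 54 - 6/(1/6) = 54 - 6/⅙ = 54 - 6*6 = 54 - 36 = 18)
K(k, z) = 3*k (K(k, z) = 2*k + k = 3*k)
K(o, -5)*t(8, 1) = (3*18)*1 = 54*1 = 54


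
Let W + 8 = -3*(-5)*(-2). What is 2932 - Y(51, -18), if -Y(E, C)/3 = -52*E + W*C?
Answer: -2972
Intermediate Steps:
W = -38 (W = -8 - 3*(-5)*(-2) = -8 + 15*(-2) = -8 - 30 = -38)
Y(E, C) = 114*C + 156*E (Y(E, C) = -3*(-52*E - 38*C) = 114*C + 156*E)
2932 - Y(51, -18) = 2932 - (114*(-18) + 156*51) = 2932 - (-2052 + 7956) = 2932 - 1*5904 = 2932 - 5904 = -2972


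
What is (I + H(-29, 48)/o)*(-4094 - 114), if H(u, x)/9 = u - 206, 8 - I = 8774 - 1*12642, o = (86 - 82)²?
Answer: -15753963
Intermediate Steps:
o = 16 (o = 4² = 16)
I = 3876 (I = 8 - (8774 - 1*12642) = 8 - (8774 - 12642) = 8 - 1*(-3868) = 8 + 3868 = 3876)
H(u, x) = -1854 + 9*u (H(u, x) = 9*(u - 206) = 9*(-206 + u) = -1854 + 9*u)
(I + H(-29, 48)/o)*(-4094 - 114) = (3876 + (-1854 + 9*(-29))/16)*(-4094 - 114) = (3876 + (-1854 - 261)*(1/16))*(-4208) = (3876 - 2115*1/16)*(-4208) = (3876 - 2115/16)*(-4208) = (59901/16)*(-4208) = -15753963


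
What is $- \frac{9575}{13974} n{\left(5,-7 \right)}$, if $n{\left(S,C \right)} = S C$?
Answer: $\frac{335125}{13974} \approx 23.982$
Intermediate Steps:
$n{\left(S,C \right)} = C S$
$- \frac{9575}{13974} n{\left(5,-7 \right)} = - \frac{9575}{13974} \left(\left(-7\right) 5\right) = \left(-9575\right) \frac{1}{13974} \left(-35\right) = \left(- \frac{9575}{13974}\right) \left(-35\right) = \frac{335125}{13974}$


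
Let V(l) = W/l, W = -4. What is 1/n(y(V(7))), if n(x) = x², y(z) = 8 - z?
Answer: 49/3600 ≈ 0.013611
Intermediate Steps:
V(l) = -4/l
1/n(y(V(7))) = 1/((8 - (-4)/7)²) = 1/((8 - 1*(-4/7))²) = 1/((8 + 4/7)²) = 1/((60/7)²) = 1/(3600/49) = 49/3600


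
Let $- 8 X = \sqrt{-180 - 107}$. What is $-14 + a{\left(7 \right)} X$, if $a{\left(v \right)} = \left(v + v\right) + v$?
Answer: $-14 - \frac{21 i \sqrt{287}}{8} \approx -14.0 - 44.47 i$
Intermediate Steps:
$X = - \frac{i \sqrt{287}}{8}$ ($X = - \frac{\sqrt{-180 - 107}}{8} = - \frac{\sqrt{-287}}{8} = - \frac{i \sqrt{287}}{8} \approx - 2.1176 i$)
$a{\left(v \right)} = 3 v$ ($a{\left(v \right)} = 2 v + v = 3 v$)
$-14 + a{\left(7 \right)} X = -14 + 3 \cdot 7 \left(- \frac{i \sqrt{287}}{8}\right) = -14 + 21 \left(- \frac{i \sqrt{287}}{8}\right) = -14 - \frac{21 i \sqrt{287}}{8}$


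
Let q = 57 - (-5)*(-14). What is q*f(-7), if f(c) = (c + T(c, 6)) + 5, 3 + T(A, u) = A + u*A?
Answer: 702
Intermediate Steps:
T(A, u) = -3 + A + A*u (T(A, u) = -3 + (A + u*A) = -3 + (A + A*u) = -3 + A + A*u)
f(c) = 2 + 8*c (f(c) = (c + (-3 + c + c*6)) + 5 = (c + (-3 + c + 6*c)) + 5 = (c + (-3 + 7*c)) + 5 = (-3 + 8*c) + 5 = 2 + 8*c)
q = -13 (q = 57 - 1*70 = 57 - 70 = -13)
q*f(-7) = -13*(2 + 8*(-7)) = -13*(2 - 56) = -13*(-54) = 702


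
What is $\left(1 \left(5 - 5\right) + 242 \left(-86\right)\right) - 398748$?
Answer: $-419560$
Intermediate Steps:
$\left(1 \left(5 - 5\right) + 242 \left(-86\right)\right) - 398748 = \left(1 \cdot 0 - 20812\right) - 398748 = \left(0 - 20812\right) - 398748 = -20812 - 398748 = -419560$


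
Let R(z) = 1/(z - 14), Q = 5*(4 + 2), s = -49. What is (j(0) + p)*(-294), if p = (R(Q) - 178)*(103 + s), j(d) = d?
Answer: 11299743/4 ≈ 2.8249e+6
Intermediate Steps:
Q = 30 (Q = 5*6 = 30)
R(z) = 1/(-14 + z)
p = -76869/8 (p = (1/(-14 + 30) - 178)*(103 - 49) = (1/16 - 178)*54 = -2847/16*54 = -76869/8 ≈ -9608.6)
(j(0) + p)*(-294) = (0 - 76869/8)*(-294) = -76869/8*(-294) = 11299743/4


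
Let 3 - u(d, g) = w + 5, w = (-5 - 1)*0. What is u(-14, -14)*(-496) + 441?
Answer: 1433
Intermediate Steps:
w = 0 (w = -6*0 = 0)
u(d, g) = -2 (u(d, g) = 3 - (0 + 5) = 3 - 1*5 = 3 - 5 = -2)
u(-14, -14)*(-496) + 441 = -2*(-496) + 441 = 992 + 441 = 1433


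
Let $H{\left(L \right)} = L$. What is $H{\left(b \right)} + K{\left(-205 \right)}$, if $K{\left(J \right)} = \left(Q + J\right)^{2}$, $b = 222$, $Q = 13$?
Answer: $37086$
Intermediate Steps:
$K{\left(J \right)} = \left(13 + J\right)^{2}$
$H{\left(b \right)} + K{\left(-205 \right)} = 222 + \left(13 - 205\right)^{2} = 222 + \left(-192\right)^{2} = 222 + 36864 = 37086$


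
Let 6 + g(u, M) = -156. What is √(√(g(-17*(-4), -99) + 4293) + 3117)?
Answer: √(3117 + 9*√51) ≈ 56.403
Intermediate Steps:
g(u, M) = -162 (g(u, M) = -6 - 156 = -162)
√(√(g(-17*(-4), -99) + 4293) + 3117) = √(√(-162 + 4293) + 3117) = √(√4131 + 3117) = √(9*√51 + 3117) = √(3117 + 9*√51)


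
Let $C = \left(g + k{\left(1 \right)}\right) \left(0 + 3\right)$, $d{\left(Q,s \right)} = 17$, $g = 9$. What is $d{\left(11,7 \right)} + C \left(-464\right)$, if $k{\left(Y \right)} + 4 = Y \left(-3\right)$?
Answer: $-2767$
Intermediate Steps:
$k{\left(Y \right)} = -4 - 3 Y$ ($k{\left(Y \right)} = -4 + Y \left(-3\right) = -4 - 3 Y$)
$C = 6$ ($C = \left(9 - 7\right) \left(0 + 3\right) = \left(9 - 7\right) 3 = 2 \cdot 3 = 6$)
$d{\left(11,7 \right)} + C \left(-464\right) = 17 + 6 \left(-464\right) = 17 - 2784 = -2767$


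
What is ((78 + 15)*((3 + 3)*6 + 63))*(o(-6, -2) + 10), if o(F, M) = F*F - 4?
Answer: 386694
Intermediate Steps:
o(F, M) = -4 + F² (o(F, M) = F² - 4 = -4 + F²)
((78 + 15)*((3 + 3)*6 + 63))*(o(-6, -2) + 10) = ((78 + 15)*((3 + 3)*6 + 63))*((-4 + (-6)²) + 10) = (93*(6*6 + 63))*((-4 + 36) + 10) = (93*(36 + 63))*(32 + 10) = (93*99)*42 = 9207*42 = 386694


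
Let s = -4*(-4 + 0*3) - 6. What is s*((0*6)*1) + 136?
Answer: 136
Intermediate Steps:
s = 10 (s = -4*(-4 + 0) - 6 = -4*(-4) - 6 = 16 - 6 = 10)
s*((0*6)*1) + 136 = 10*((0*6)*1) + 136 = 10*(0*1) + 136 = 10*0 + 136 = 0 + 136 = 136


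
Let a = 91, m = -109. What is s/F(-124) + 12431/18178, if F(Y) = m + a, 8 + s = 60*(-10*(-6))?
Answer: -32535809/163602 ≈ -198.87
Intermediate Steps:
s = 3592 (s = -8 + 60*(-10*(-6)) = -8 + 60*60 = -8 + 3600 = 3592)
F(Y) = -18 (F(Y) = -109 + 91 = -18)
s/F(-124) + 12431/18178 = 3592/(-18) + 12431/18178 = 3592*(-1/18) + 12431*(1/18178) = -1796/9 + 12431/18178 = -32535809/163602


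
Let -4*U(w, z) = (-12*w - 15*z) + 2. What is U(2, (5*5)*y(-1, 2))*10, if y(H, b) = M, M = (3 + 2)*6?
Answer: 28180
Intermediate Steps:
M = 30 (M = 5*6 = 30)
y(H, b) = 30
U(w, z) = -½ + 3*w + 15*z/4 (U(w, z) = -((-12*w - 15*z) + 2)/4 = -((-15*z - 12*w) + 2)/4 = -(2 - 15*z - 12*w)/4 = -½ + 3*w + 15*z/4)
U(2, (5*5)*y(-1, 2))*10 = (-½ + 3*2 + 15*((5*5)*30)/4)*10 = (-½ + 6 + 15*(25*30)/4)*10 = (-½ + 6 + (15/4)*750)*10 = (-½ + 6 + 5625/2)*10 = 2818*10 = 28180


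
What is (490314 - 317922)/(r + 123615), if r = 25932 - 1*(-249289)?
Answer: 43098/99709 ≈ 0.43224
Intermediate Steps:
r = 275221 (r = 25932 + 249289 = 275221)
(490314 - 317922)/(r + 123615) = (490314 - 317922)/(275221 + 123615) = 172392/398836 = 172392*(1/398836) = 43098/99709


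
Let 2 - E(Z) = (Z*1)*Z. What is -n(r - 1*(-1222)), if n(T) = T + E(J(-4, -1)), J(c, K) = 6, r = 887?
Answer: -2075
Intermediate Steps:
E(Z) = 2 - Z² (E(Z) = 2 - Z*1*Z = 2 - Z*Z = 2 - Z²)
n(T) = -34 + T (n(T) = T + (2 - 1*6²) = T + (2 - 1*36) = T + (2 - 36) = T - 34 = -34 + T)
-n(r - 1*(-1222)) = -(-34 + (887 - 1*(-1222))) = -(-34 + (887 + 1222)) = -(-34 + 2109) = -1*2075 = -2075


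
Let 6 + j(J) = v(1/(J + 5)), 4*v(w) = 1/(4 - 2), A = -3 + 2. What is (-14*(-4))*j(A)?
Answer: -329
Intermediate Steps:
A = -1
v(w) = ⅛ (v(w) = 1/(4*(4 - 2)) = (¼)/2 = (¼)*(½) = ⅛)
j(J) = -47/8 (j(J) = -6 + ⅛ = -47/8)
(-14*(-4))*j(A) = -14*(-4)*(-47/8) = 56*(-47/8) = -329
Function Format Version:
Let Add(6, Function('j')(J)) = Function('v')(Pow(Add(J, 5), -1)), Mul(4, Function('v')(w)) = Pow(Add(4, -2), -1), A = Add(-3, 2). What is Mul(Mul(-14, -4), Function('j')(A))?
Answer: -329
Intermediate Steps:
A = -1
Function('v')(w) = Rational(1, 8) (Function('v')(w) = Mul(Rational(1, 4), Pow(Add(4, -2), -1)) = Mul(Rational(1, 4), Pow(2, -1)) = Mul(Rational(1, 4), Rational(1, 2)) = Rational(1, 8))
Function('j')(J) = Rational(-47, 8) (Function('j')(J) = Add(-6, Rational(1, 8)) = Rational(-47, 8))
Mul(Mul(-14, -4), Function('j')(A)) = Mul(Mul(-14, -4), Rational(-47, 8)) = Mul(56, Rational(-47, 8)) = -329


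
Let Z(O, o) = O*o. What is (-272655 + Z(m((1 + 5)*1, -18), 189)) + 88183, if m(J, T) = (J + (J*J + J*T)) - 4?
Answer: -197702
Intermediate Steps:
m(J, T) = -4 + J + J**2 + J*T (m(J, T) = (J + (J**2 + J*T)) - 4 = (J + J**2 + J*T) - 4 = -4 + J + J**2 + J*T)
(-272655 + Z(m((1 + 5)*1, -18), 189)) + 88183 = (-272655 + (-4 + (1 + 5)*1 + ((1 + 5)*1)**2 + ((1 + 5)*1)*(-18))*189) + 88183 = (-272655 + (-4 + 6*1 + (6*1)**2 + (6*1)*(-18))*189) + 88183 = (-272655 + (-4 + 6 + 6**2 + 6*(-18))*189) + 88183 = (-272655 + (-4 + 6 + 36 - 108)*189) + 88183 = (-272655 - 70*189) + 88183 = (-272655 - 13230) + 88183 = -285885 + 88183 = -197702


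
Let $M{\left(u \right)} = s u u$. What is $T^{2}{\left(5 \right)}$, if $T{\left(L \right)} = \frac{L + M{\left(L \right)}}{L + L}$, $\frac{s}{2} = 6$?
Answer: $\frac{3721}{4} \approx 930.25$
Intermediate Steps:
$s = 12$ ($s = 2 \cdot 6 = 12$)
$M{\left(u \right)} = 12 u^{2}$ ($M{\left(u \right)} = 12 u u = 12 u^{2}$)
$T{\left(L \right)} = \frac{L + 12 L^{2}}{2 L}$ ($T{\left(L \right)} = \frac{L + 12 L^{2}}{L + L} = \frac{L + 12 L^{2}}{2 L}$)
$T^{2}{\left(5 \right)} = \left(\frac{1}{2} + 6 \cdot 5\right)^{2} = \left(\frac{1}{2} + 30\right)^{2} = \left(\frac{61}{2}\right)^{2} = \frac{3721}{4}$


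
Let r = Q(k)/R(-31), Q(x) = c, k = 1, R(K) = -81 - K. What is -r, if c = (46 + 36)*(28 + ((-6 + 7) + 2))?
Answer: 1271/25 ≈ 50.840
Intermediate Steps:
c = 2542 (c = 82*(28 + (1 + 2)) = 82*(28 + 3) = 82*31 = 2542)
Q(x) = 2542
r = -1271/25 (r = 2542/(-81 - 1*(-31)) = 2542/(-81 + 31) = 2542/(-50) = 2542*(-1/50) = -1271/25 ≈ -50.840)
-r = -1*(-1271/25) = 1271/25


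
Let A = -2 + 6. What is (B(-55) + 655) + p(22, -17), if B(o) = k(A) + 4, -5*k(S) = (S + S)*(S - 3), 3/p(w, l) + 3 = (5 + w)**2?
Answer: 795459/1210 ≈ 657.40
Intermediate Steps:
A = 4
p(w, l) = 3/(-3 + (5 + w)**2)
k(S) = -2*S*(-3 + S)/5 (k(S) = -(S + S)*(S - 3)/5 = -2*S*(-3 + S)/5)
B(o) = 12/5 (B(o) = (2/5)*4*(3 - 1*4) + 4 = (2/5)*4*(3 - 4) + 4 = (2/5)*4*(-1) + 4 = -8/5 + 4 = 12/5)
(B(-55) + 655) + p(22, -17) = (12/5 + 655) + 3/(-3 + (5 + 22)**2) = 3287/5 + 3/(-3 + 27**2) = 3287/5 + 3/(-3 + 729) = 3287/5 + 3/726 = 3287/5 + 3*(1/726) = 3287/5 + 1/242 = 795459/1210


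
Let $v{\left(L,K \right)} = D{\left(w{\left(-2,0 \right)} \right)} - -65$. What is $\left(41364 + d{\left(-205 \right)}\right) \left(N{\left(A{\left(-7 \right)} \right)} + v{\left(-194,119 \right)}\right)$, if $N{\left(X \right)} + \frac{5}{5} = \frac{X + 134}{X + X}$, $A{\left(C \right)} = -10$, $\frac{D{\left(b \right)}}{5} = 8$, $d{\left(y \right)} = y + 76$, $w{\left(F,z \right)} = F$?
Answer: $4032783$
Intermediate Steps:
$d{\left(y \right)} = 76 + y$
$D{\left(b \right)} = 40$ ($D{\left(b \right)} = 5 \cdot 8 = 40$)
$v{\left(L,K \right)} = 105$ ($v{\left(L,K \right)} = 40 - -65 = 40 + 65 = 105$)
$N{\left(X \right)} = -1 + \frac{134 + X}{2 X}$ ($N{\left(X \right)} = -1 + \frac{X + 134}{X + X} = -1 + \frac{134 + X}{2 X}$)
$\left(41364 + d{\left(-205 \right)}\right) \left(N{\left(A{\left(-7 \right)} \right)} + v{\left(-194,119 \right)}\right) = \left(41364 + \left(76 - 205\right)\right) \left(\frac{134 - -10}{2 \left(-10\right)} + 105\right) = \left(41364 - 129\right) \left(\frac{1}{2} \left(- \frac{1}{10}\right) \left(134 + 10\right) + 105\right) = 41235 \left(\frac{1}{2} \left(- \frac{1}{10}\right) 144 + 105\right) = 41235 \left(- \frac{36}{5} + 105\right) = 41235 \cdot \frac{489}{5} = 4032783$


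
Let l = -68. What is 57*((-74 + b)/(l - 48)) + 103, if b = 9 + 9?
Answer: 3785/29 ≈ 130.52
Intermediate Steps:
b = 18
57*((-74 + b)/(l - 48)) + 103 = 57*((-74 + 18)/(-68 - 48)) + 103 = 57*(-56/(-116)) + 103 = 57*(-56*(-1/116)) + 103 = 57*(14/29) + 103 = 798/29 + 103 = 3785/29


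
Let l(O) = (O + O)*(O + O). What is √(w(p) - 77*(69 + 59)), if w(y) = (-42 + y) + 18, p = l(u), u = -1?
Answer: 2*I*√2469 ≈ 99.378*I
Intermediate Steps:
l(O) = 4*O² (l(O) = (2*O)*(2*O) = 4*O²)
p = 4 (p = 4*(-1)² = 4*1 = 4)
w(y) = -24 + y
√(w(p) - 77*(69 + 59)) = √((-24 + 4) - 77*(69 + 59)) = √(-20 - 77*128) = √(-20 - 9856) = √(-9876) = 2*I*√2469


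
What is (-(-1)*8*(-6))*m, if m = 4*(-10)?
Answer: 1920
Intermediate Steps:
m = -40
(-(-1)*8*(-6))*m = (-(-1)*8*(-6))*(-40) = (-1*(-8)*(-6))*(-40) = (8*(-6))*(-40) = -48*(-40) = 1920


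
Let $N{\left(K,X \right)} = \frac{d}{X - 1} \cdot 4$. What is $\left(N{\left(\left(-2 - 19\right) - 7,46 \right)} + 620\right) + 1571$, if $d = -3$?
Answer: $\frac{32861}{15} \approx 2190.7$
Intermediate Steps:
$N{\left(K,X \right)} = - \frac{12}{-1 + X}$ ($N{\left(K,X \right)} = \frac{1}{X - 1} \left(-3\right) 4 = \frac{1}{-1 + X} \left(-3\right) 4 = - \frac{3}{-1 + X} 4 = - \frac{12}{-1 + X}$)
$\left(N{\left(\left(-2 - 19\right) - 7,46 \right)} + 620\right) + 1571 = \left(- \frac{12}{-1 + 46} + 620\right) + 1571 = \left(- \frac{12}{45} + 620\right) + 1571 = \left(\left(-12\right) \frac{1}{45} + 620\right) + 1571 = \left(- \frac{4}{15} + 620\right) + 1571 = \frac{9296}{15} + 1571 = \frac{32861}{15}$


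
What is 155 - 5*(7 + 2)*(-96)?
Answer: 4475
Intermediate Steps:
155 - 5*(7 + 2)*(-96) = 155 - 5*9*(-96) = 155 - 45*(-96) = 155 + 4320 = 4475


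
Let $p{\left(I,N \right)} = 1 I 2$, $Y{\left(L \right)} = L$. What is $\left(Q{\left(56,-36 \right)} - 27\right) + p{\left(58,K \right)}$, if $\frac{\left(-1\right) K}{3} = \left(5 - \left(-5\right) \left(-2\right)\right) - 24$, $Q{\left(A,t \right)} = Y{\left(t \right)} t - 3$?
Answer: $1382$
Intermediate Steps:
$Q{\left(A,t \right)} = -3 + t^{2}$ ($Q{\left(A,t \right)} = t t - 3 = t^{2} - 3 = -3 + t^{2}$)
$K = 87$ ($K = - 3 \left(\left(5 - \left(-5\right) \left(-2\right)\right) - 24\right) = - 3 \left(\left(5 - 10\right) - 24\right) = - 3 \left(-5 - 24\right) = \left(-3\right) \left(-29\right) = 87$)
$p{\left(I,N \right)} = 2 I$ ($p{\left(I,N \right)} = I 2 = 2 I$)
$\left(Q{\left(56,-36 \right)} - 27\right) + p{\left(58,K \right)} = \left(\left(-3 + \left(-36\right)^{2}\right) - 27\right) + 2 \cdot 58 = \left(\left(-3 + 1296\right) - 27\right) + 116 = \left(1293 - 27\right) + 116 = 1266 + 116 = 1382$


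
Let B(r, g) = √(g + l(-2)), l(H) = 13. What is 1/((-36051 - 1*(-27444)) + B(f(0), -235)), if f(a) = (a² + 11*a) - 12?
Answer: -2869/24693557 - I*√222/74080671 ≈ -0.00011618 - 2.0113e-7*I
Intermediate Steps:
f(a) = -12 + a² + 11*a
B(r, g) = √(13 + g) (B(r, g) = √(g + 13) = √(13 + g))
1/((-36051 - 1*(-27444)) + B(f(0), -235)) = 1/((-36051 - 1*(-27444)) + √(13 - 235)) = 1/((-36051 + 27444) + √(-222)) = 1/(-8607 + I*√222)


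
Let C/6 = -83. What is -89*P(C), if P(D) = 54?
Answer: -4806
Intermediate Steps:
C = -498 (C = 6*(-83) = -498)
-89*P(C) = -89*54 = -4806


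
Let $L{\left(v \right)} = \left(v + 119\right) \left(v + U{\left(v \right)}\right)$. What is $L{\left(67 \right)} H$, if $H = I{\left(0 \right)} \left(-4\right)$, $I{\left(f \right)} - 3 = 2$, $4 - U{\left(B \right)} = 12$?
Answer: $-219480$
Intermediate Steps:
$U{\left(B \right)} = -8$ ($U{\left(B \right)} = 4 - 12 = -8$)
$I{\left(f \right)} = 5$ ($I{\left(f \right)} = 3 + 2 = 5$)
$L{\left(v \right)} = \left(-8 + v\right) \left(119 + v\right)$ ($L{\left(v \right)} = \left(v + 119\right) \left(v - 8\right) = \left(119 + v\right) \left(-8 + v\right) = \left(-8 + v\right) \left(119 + v\right)$)
$H = -20$ ($H = 5 \left(-4\right) = -20$)
$L{\left(67 \right)} H = \left(-952 + 67^{2} + 111 \cdot 67\right) \left(-20\right) = \left(-952 + 4489 + 7437\right) \left(-20\right) = 10974 \left(-20\right) = -219480$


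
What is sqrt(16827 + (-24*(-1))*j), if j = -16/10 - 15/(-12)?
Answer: sqrt(420465)/5 ≈ 129.69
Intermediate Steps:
j = -7/20 (j = -16*1/10 - 15*(-1/12) = -8/5 + 5/4 = -7/20 ≈ -0.35000)
sqrt(16827 + (-24*(-1))*j) = sqrt(16827 - 24*(-1)*(-7/20)) = sqrt(16827 + 24*(-7/20)) = sqrt(16827 - 42/5) = sqrt(84093/5) = sqrt(420465)/5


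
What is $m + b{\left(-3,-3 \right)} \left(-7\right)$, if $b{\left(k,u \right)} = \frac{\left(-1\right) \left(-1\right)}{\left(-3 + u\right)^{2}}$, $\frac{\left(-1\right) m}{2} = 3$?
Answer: $- \frac{223}{36} \approx -6.1944$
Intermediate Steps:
$m = -6$ ($m = \left(-2\right) 3 = -6$)
$b{\left(k,u \right)} = \frac{1}{\left(-3 + u\right)^{2}}$ ($b{\left(k,u \right)} = 1 \frac{1}{\left(-3 + u\right)^{2}} = \frac{1}{\left(-3 + u\right)^{2}}$)
$m + b{\left(-3,-3 \right)} \left(-7\right) = -6 + \frac{1}{\left(-3 - 3\right)^{2}} \left(-7\right) = -6 + \frac{1}{36} \left(-7\right) = -6 - \frac{7}{36} = - \frac{223}{36}$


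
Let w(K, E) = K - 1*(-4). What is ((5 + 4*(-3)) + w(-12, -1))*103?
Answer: -1545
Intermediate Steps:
w(K, E) = 4 + K (w(K, E) = K + 4 = 4 + K)
((5 + 4*(-3)) + w(-12, -1))*103 = ((5 + 4*(-3)) + (4 - 12))*103 = ((5 - 12) - 8)*103 = (-7 - 8)*103 = -15*103 = -1545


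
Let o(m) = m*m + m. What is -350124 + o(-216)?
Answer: -303684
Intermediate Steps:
o(m) = m + m² (o(m) = m² + m = m + m²)
-350124 + o(-216) = -350124 - 216*(1 - 216) = -350124 - 216*(-215) = -350124 + 46440 = -303684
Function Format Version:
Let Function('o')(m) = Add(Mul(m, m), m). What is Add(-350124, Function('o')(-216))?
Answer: -303684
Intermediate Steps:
Function('o')(m) = Add(m, Pow(m, 2)) (Function('o')(m) = Add(Pow(m, 2), m) = Add(m, Pow(m, 2)))
Add(-350124, Function('o')(-216)) = Add(-350124, Mul(-216, Add(1, -216))) = Add(-350124, Mul(-216, -215)) = Add(-350124, 46440) = -303684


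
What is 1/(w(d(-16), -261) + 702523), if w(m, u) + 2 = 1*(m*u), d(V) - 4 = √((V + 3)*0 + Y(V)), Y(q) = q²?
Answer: 1/697301 ≈ 1.4341e-6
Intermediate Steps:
d(V) = 4 + √(V²) (d(V) = 4 + √((V + 3)*0 + V²) = 4 + √((3 + V)*0 + V²) = 4 + √(0 + V²) = 4 + √(V²))
w(m, u) = -2 + m*u (w(m, u) = -2 + 1*(m*u) = -2 + m*u)
1/(w(d(-16), -261) + 702523) = 1/((-2 + (4 + √((-16)²))*(-261)) + 702523) = 1/((-2 + (4 + √256)*(-261)) + 702523) = 1/((-2 + (4 + 16)*(-261)) + 702523) = 1/((-2 + 20*(-261)) + 702523) = 1/((-2 - 5220) + 702523) = 1/(-5222 + 702523) = 1/697301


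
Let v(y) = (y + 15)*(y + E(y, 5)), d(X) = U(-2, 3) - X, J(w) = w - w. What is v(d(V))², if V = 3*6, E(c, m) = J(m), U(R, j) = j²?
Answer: 2916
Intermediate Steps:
J(w) = 0
E(c, m) = 0
V = 18
d(X) = 9 - X (d(X) = 3² - X = 9 - X)
v(y) = y*(15 + y) (v(y) = (y + 15)*(y + 0) = (15 + y)*y = y*(15 + y))
v(d(V))² = ((9 - 1*18)*(15 + (9 - 1*18)))² = ((9 - 18)*(15 + (9 - 18)))² = (-9*(15 - 9))² = (-9*6)² = (-54)² = 2916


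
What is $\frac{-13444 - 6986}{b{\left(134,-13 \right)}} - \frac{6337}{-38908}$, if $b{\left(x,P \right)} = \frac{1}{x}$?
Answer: $- \frac{106515312623}{38908} \approx -2.7376 \cdot 10^{6}$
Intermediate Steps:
$\frac{-13444 - 6986}{b{\left(134,-13 \right)}} - \frac{6337}{-38908} = \frac{-13444 - 6986}{\frac{1}{134}} - \frac{6337}{-38908} = - 20430 \frac{1}{\frac{1}{134}} - - \frac{6337}{38908} = \left(-20430\right) 134 + \frac{6337}{38908} = -2737620 + \frac{6337}{38908} = - \frac{106515312623}{38908}$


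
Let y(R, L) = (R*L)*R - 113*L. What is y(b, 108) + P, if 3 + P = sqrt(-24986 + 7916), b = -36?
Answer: 127761 + I*sqrt(17070) ≈ 1.2776e+5 + 130.65*I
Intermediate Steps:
y(R, L) = -113*L + L*R**2 (y(R, L) = (L*R)*R - 113*L = L*R**2 - 113*L = -113*L + L*R**2)
P = -3 + I*sqrt(17070) (P = -3 + sqrt(-24986 + 7916) = -3 + sqrt(-17070) = -3 + I*sqrt(17070) ≈ -3.0 + 130.65*I)
y(b, 108) + P = 108*(-113 + (-36)**2) + (-3 + I*sqrt(17070)) = 108*(-113 + 1296) + (-3 + I*sqrt(17070)) = 108*1183 + (-3 + I*sqrt(17070)) = 127764 + (-3 + I*sqrt(17070)) = 127761 + I*sqrt(17070)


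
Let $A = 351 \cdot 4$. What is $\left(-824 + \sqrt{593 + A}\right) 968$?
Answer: $-797632 + 968 \sqrt{1997} \approx -7.5437 \cdot 10^{5}$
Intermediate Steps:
$A = 1404$
$\left(-824 + \sqrt{593 + A}\right) 968 = \left(-824 + \sqrt{593 + 1404}\right) 968 = \left(-824 + \sqrt{1997}\right) 968 = -797632 + 968 \sqrt{1997}$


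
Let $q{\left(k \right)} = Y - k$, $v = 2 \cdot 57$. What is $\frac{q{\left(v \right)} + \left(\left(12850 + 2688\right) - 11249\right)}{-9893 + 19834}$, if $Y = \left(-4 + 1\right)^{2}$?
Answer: $\frac{4184}{9941} \approx 0.42088$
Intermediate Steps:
$v = 114$
$Y = 9$ ($Y = \left(-3\right)^{2} = 9$)
$q{\left(k \right)} = 9 - k$
$\frac{q{\left(v \right)} + \left(\left(12850 + 2688\right) - 11249\right)}{-9893 + 19834} = \frac{\left(9 - 114\right) + \left(\left(12850 + 2688\right) - 11249\right)}{-9893 + 19834} = \frac{\left(9 - 114\right) + \left(15538 - 11249\right)}{9941} = \left(-105 + 4289\right) \frac{1}{9941} = 4184 \cdot \frac{1}{9941} = \frac{4184}{9941}$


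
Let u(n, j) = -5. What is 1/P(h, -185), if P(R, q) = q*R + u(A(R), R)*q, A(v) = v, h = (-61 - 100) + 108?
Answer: 1/10730 ≈ 9.3197e-5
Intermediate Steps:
h = -53 (h = -161 + 108 = -53)
P(R, q) = -5*q + R*q (P(R, q) = q*R - 5*q = R*q - 5*q = -5*q + R*q)
1/P(h, -185) = 1/(-185*(-5 - 53)) = 1/(-185*(-58)) = 1/10730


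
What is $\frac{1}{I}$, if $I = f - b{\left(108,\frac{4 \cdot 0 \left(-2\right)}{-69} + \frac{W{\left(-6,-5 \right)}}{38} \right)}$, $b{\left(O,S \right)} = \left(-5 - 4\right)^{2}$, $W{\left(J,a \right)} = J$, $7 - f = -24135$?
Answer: $\frac{1}{24061} \approx 4.1561 \cdot 10^{-5}$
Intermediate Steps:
$f = 24142$ ($f = 7 - -24135 = 7 + 24135 = 24142$)
$b{\left(O,S \right)} = 81$ ($b{\left(O,S \right)} = \left(-9\right)^{2} = 81$)
$I = 24061$ ($I = 24142 - 81 = 24061$)
$\frac{1}{I} = \frac{1}{24061}$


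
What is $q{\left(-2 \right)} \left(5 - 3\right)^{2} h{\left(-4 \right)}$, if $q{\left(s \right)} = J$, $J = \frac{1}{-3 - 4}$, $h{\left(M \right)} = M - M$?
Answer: $0$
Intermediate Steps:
$h{\left(M \right)} = 0$
$J = - \frac{1}{7}$ ($J = \frac{1}{-7} = - \frac{1}{7} \approx -0.14286$)
$q{\left(s \right)} = - \frac{1}{7}$
$q{\left(-2 \right)} \left(5 - 3\right)^{2} h{\left(-4 \right)} = - \frac{\left(5 - 3\right)^{2}}{7} \cdot 0 = - \frac{2^{2}}{7} \cdot 0 = \left(- \frac{1}{7}\right) 4 \cdot 0 = \left(- \frac{4}{7}\right) 0 = 0$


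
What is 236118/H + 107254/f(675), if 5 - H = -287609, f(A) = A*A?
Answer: 69214507853/65522064375 ≈ 1.0564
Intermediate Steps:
f(A) = A**2
H = 287614 (H = 5 - 1*(-287609) = 5 + 287609 = 287614)
236118/H + 107254/f(675) = 236118/287614 + 107254/(675**2) = 236118*(1/287614) + 107254/455625 = 118059/143807 + 107254*(1/455625) = 118059/143807 + 107254/455625 = 69214507853/65522064375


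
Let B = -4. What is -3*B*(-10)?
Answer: -120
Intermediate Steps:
-3*B*(-10) = -3*(-4)*(-10) = 12*(-10) = -120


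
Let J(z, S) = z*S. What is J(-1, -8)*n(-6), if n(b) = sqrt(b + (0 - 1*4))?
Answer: 8*I*sqrt(10) ≈ 25.298*I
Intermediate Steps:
J(z, S) = S*z
n(b) = sqrt(-4 + b) (n(b) = sqrt(b + (0 - 4)) = sqrt(b - 4) = sqrt(-4 + b))
J(-1, -8)*n(-6) = (-8*(-1))*sqrt(-4 - 6) = 8*sqrt(-10) = 8*(I*sqrt(10)) = 8*I*sqrt(10)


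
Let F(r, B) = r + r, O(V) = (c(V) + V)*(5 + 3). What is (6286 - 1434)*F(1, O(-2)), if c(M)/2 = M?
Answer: 9704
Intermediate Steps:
c(M) = 2*M
O(V) = 24*V (O(V) = (2*V + V)*(5 + 3) = (3*V)*8 = 24*V)
F(r, B) = 2*r
(6286 - 1434)*F(1, O(-2)) = (6286 - 1434)*(2*1) = 4852*2 = 9704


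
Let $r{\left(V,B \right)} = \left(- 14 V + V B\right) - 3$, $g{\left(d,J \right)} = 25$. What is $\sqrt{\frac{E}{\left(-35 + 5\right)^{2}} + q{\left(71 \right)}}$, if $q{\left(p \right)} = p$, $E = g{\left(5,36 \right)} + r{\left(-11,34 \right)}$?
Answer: $\frac{\sqrt{7078}}{10} \approx 8.4131$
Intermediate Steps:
$r{\left(V,B \right)} = -3 - 14 V + B V$ ($r{\left(V,B \right)} = \left(- 14 V + B V\right) - 3 = -3 - 14 V + B V$)
$E = -198$ ($E = 25 - 223 = -198$)
$\sqrt{\frac{E}{\left(-35 + 5\right)^{2}} + q{\left(71 \right)}} = \sqrt{- \frac{198}{\left(-35 + 5\right)^{2}} + 71} = \sqrt{- \frac{198}{\left(-30\right)^{2}} + 71} = \sqrt{- \frac{198}{900} + 71} = \sqrt{\left(-198\right) \frac{1}{900} + 71} = \sqrt{- \frac{11}{50} + 71} = \sqrt{\frac{3539}{50}} = \frac{\sqrt{7078}}{10}$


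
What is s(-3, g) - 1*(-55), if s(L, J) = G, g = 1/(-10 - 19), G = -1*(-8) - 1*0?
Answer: 63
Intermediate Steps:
G = 8 (G = 8 + 0 = 8)
g = -1/29 (g = 1/(-29) = -1/29 ≈ -0.034483)
s(L, J) = 8
s(-3, g) - 1*(-55) = 8 - 1*(-55) = 8 + 55 = 63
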